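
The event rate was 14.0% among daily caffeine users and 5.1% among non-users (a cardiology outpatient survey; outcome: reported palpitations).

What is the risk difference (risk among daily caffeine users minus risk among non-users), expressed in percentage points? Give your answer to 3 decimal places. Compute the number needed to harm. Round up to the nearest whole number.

RD = 8.900; NNH = 12

risk difference = 0.1400 − 0.0510 = 0.0890 → 8.900 percentage points
absolute risk difference = 0.089000
1 / 0.089000 = 11.236 → round up → 12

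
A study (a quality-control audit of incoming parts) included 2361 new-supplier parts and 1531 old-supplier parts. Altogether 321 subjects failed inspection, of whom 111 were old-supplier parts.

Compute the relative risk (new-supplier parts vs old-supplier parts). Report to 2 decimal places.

RR = 1.23

new-supplier parts with the outcome: 321 − 111 = 210
new-supplier parts without the outcome: 2361 − 210 = 2151
old-supplier parts without the outcome: 1531 − 111 = 1420
risk, new-supplier parts = 210/2361 = 0.0889
risk, old-supplier parts = 111/1531 = 0.0725
RR = 0.0889 / 0.0725 = 1.23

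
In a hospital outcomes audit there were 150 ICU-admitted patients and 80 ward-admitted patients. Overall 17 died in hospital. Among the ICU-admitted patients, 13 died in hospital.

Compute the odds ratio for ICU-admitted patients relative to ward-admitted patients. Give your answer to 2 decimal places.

OR ≈ 1.80

ICU-admitted patients without the outcome: 150 − 13 = 137
ward-admitted patients with the outcome: 17 − 13 = 4
ward-admitted patients without the outcome: 80 − 4 = 76
odds, ICU-admitted patients = 13/137 = 0.0949
odds, ward-admitted patients = 4/76 = 0.0526
OR = 0.0949 / 0.0526 = 1.80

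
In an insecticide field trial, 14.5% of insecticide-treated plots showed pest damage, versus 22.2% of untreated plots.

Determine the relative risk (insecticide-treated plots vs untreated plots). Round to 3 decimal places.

RR = 0.1450 / 0.2220 = 0.653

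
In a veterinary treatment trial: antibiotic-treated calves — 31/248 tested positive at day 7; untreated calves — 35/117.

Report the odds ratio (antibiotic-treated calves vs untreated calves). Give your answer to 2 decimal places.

odds, antibiotic-treated calves = 31/217 = 0.1429
odds, untreated calves = 35/82 = 0.4268
OR = 0.1429 / 0.4268 = 0.33

OR = 0.33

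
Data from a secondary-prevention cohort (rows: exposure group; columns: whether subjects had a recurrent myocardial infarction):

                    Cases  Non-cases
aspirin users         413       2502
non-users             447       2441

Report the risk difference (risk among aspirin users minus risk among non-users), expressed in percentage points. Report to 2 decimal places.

RD ≈ -1.31

risk, aspirin users = 413/2915 = 0.1417
risk, non-users = 447/2888 = 0.1548
risk difference = 0.1417 − 0.1548 = -0.0131 → -1.31 percentage points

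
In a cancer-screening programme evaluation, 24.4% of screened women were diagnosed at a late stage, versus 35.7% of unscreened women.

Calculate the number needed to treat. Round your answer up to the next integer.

absolute risk difference = 0.113000
1 / 0.113000 = 8.850 → round up → 9

9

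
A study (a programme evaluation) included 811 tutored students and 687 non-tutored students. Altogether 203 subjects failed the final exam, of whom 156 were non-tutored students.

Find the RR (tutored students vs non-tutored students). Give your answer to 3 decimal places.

tutored students with the outcome: 203 − 156 = 47
tutored students without the outcome: 811 − 47 = 764
non-tutored students without the outcome: 687 − 156 = 531
risk, tutored students = 47/811 = 0.0580
risk, non-tutored students = 156/687 = 0.2271
RR = 0.0580 / 0.2271 = 0.255

RR: 0.255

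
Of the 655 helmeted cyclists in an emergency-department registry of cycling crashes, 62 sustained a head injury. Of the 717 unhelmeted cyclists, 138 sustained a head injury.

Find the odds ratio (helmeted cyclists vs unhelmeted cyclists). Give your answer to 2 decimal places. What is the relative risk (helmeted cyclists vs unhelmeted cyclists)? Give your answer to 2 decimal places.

odds, helmeted cyclists = 62/593 = 0.1046
odds, unhelmeted cyclists = 138/579 = 0.2383
OR = 0.1046 / 0.2383 = 0.44
risk, helmeted cyclists = 62/655 = 0.0947
risk, unhelmeted cyclists = 138/717 = 0.1925
RR = 0.0947 / 0.1925 = 0.49

OR = 0.44; RR = 0.49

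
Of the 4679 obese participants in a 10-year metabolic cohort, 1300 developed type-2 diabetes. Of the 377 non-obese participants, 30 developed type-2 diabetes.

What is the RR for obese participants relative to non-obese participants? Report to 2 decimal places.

3.49

risk, obese participants = 1300/4679 = 0.2778
risk, non-obese participants = 30/377 = 0.0796
RR = 0.2778 / 0.0796 = 3.49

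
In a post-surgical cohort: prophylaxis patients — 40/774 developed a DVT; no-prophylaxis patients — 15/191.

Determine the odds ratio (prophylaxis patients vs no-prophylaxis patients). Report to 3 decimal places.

OR = (40 × 176) / (734 × 15) = 7040/11010 ≈ 0.639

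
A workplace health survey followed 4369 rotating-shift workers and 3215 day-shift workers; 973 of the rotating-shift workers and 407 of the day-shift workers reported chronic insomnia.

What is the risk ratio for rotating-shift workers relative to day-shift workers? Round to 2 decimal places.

risk, rotating-shift workers = 973/4369 = 0.2227
risk, day-shift workers = 407/3215 = 0.1266
RR = 0.2227 / 0.1266 = 1.76

RR ≈ 1.76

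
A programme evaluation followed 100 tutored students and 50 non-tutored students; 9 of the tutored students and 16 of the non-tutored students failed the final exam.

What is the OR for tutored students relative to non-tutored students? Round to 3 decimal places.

OR = (9 × 34) / (91 × 16) = 306/1456 ≈ 0.210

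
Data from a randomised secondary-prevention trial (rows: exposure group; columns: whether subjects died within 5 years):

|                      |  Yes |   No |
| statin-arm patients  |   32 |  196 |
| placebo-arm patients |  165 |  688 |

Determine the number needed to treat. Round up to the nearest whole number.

risk, statin-arm patients = 32/228 = 0.140351
risk, placebo-arm patients = 165/853 = 0.193435
absolute risk difference = 0.053084
1 / 0.053084 = 18.838 → round up → 19

NNT = 19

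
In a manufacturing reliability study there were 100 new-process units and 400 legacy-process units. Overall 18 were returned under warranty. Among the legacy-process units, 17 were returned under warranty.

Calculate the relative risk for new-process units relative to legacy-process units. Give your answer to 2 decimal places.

new-process units with the outcome: 18 − 17 = 1
new-process units without the outcome: 100 − 1 = 99
legacy-process units without the outcome: 400 − 17 = 383
risk, new-process units = 1/100 = 0.01000
risk, legacy-process units = 17/400 = 0.04250
RR = 0.01000 / 0.04250 = 0.24

0.24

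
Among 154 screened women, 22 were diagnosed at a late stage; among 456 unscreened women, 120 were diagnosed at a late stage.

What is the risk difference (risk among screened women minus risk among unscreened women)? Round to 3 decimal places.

risk, screened women = 22/154 = 0.1429
risk, unscreened women = 120/456 = 0.2632
risk difference = 0.1429 − 0.2632 = -0.120

RD: -0.120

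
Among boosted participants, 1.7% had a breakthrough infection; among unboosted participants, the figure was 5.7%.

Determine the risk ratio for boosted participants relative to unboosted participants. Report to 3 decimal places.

RR = 0.01700 / 0.05700 = 0.298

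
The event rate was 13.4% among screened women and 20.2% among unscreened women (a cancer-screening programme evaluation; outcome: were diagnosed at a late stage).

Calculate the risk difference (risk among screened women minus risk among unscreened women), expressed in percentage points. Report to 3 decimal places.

RD = -6.800

risk difference = 0.1340 − 0.2020 = -0.0680 → -6.800 percentage points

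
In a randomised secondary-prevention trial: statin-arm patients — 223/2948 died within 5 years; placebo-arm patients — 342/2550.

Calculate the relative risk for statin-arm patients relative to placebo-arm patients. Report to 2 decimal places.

RR: 0.56

risk, statin-arm patients = 223/2948 = 0.0756
risk, placebo-arm patients = 342/2550 = 0.1341
RR = 0.0756 / 0.1341 = 0.56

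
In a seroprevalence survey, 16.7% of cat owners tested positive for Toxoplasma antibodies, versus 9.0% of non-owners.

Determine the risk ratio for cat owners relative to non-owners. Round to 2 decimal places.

RR = 0.1670 / 0.0900 = 1.86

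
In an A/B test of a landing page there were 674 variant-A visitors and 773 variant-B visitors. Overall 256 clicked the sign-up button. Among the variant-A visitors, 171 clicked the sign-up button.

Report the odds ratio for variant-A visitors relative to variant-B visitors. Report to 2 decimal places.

variant-A visitors without the outcome: 674 − 171 = 503
variant-B visitors with the outcome: 256 − 171 = 85
variant-B visitors without the outcome: 773 − 85 = 688
OR = (171 × 688) / (503 × 85) = 117648/42755 ≈ 2.75

OR = 2.75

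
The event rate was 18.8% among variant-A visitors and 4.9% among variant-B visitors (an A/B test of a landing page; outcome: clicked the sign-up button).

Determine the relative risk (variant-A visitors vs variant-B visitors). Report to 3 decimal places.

RR = 0.18800 / 0.04900 = 3.837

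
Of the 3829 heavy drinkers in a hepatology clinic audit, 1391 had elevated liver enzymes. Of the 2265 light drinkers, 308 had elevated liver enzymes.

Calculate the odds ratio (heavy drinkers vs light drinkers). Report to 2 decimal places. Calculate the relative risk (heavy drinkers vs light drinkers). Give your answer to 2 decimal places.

OR = 3.63; RR = 2.67

OR = (1391 × 1957) / (2438 × 308) = 2722187/750904 ≈ 3.63
risk, heavy drinkers = 1391/3829 = 0.3633
risk, light drinkers = 308/2265 = 0.1360
RR = 0.3633 / 0.1360 = 2.67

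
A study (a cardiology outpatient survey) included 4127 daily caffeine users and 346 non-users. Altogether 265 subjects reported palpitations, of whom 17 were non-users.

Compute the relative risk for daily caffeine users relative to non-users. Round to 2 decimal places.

RR ≈ 1.22

daily caffeine users with the outcome: 265 − 17 = 248
daily caffeine users without the outcome: 4127 − 248 = 3879
non-users without the outcome: 346 − 17 = 329
risk, daily caffeine users = 248/4127 = 0.06009
risk, non-users = 17/346 = 0.04913
RR = 0.06009 / 0.04913 = 1.22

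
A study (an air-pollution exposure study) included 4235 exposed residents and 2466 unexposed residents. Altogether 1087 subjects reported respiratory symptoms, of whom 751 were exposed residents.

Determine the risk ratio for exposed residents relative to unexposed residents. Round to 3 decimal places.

exposed residents without the outcome: 4235 − 751 = 3484
unexposed residents with the outcome: 1087 − 751 = 336
unexposed residents without the outcome: 2466 − 336 = 2130
risk, exposed residents = 751/4235 = 0.1773
risk, unexposed residents = 336/2466 = 0.1363
RR = 0.1773 / 0.1363 = 1.301

1.301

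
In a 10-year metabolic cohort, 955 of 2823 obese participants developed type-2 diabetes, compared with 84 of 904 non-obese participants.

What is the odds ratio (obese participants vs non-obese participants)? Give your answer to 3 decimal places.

OR = (955 × 820) / (1868 × 84) = 783100/156912 ≈ 4.991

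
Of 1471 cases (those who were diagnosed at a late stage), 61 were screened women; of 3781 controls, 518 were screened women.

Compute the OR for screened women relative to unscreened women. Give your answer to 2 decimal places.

OR = (61 × 3263) / (518 × 1410) = 199043/730380 ≈ 0.27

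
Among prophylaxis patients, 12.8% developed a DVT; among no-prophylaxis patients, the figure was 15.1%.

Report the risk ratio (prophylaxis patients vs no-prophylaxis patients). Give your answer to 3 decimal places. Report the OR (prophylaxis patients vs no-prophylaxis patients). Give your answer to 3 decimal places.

RR = 0.1280 / 0.1510 = 0.848
odds, prophylaxis patients = 0.1280/0.8720 = 0.1468
odds, no-prophylaxis patients = 0.1510/0.8490 = 0.1779
OR = 0.1468 / 0.1779 = 0.825

RR = 0.848; OR = 0.825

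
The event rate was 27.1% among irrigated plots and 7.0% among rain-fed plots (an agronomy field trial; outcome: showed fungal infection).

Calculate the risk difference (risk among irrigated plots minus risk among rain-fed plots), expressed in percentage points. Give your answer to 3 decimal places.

20.100

risk difference = 0.2710 − 0.0700 = 0.2010 → 20.100 percentage points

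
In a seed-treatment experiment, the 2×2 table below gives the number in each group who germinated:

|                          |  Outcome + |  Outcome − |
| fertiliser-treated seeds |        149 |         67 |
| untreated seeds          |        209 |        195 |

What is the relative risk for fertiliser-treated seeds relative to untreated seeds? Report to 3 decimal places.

risk, fertiliser-treated seeds = 149/216 = 0.6898
risk, untreated seeds = 209/404 = 0.5173
RR = 0.6898 / 0.5173 = 1.333

1.333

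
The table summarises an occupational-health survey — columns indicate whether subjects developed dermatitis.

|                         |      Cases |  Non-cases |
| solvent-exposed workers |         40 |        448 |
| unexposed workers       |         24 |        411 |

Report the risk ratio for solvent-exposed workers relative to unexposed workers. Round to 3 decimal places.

RR ≈ 1.486

risk, solvent-exposed workers = 40/488 = 0.0820
risk, unexposed workers = 24/435 = 0.0552
RR = 0.0820 / 0.0552 = 1.486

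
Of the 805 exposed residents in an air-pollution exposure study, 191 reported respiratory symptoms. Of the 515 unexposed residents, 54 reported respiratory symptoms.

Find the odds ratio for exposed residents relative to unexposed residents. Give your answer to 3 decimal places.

OR = (191 × 461) / (614 × 54) = 88051/33156 ≈ 2.656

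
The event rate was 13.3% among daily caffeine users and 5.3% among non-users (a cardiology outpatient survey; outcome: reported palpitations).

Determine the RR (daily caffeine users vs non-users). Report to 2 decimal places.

RR = 0.1330 / 0.0530 = 2.51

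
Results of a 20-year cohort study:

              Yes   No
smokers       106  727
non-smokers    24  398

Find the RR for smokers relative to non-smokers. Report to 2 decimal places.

risk, smokers = 106/833 = 0.1273
risk, non-smokers = 24/422 = 0.0569
RR = 0.1273 / 0.0569 = 2.24

RR = 2.24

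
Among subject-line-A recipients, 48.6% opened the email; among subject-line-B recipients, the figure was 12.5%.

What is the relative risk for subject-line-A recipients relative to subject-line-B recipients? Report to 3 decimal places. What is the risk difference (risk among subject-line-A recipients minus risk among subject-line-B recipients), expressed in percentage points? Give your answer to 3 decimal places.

RR = 3.888; RD = 36.100

RR = 0.4860 / 0.1250 = 3.888
risk difference = 0.4860 − 0.1250 = 0.3610 → 36.100 percentage points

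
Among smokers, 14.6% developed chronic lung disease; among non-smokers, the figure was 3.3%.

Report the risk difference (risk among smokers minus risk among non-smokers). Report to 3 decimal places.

risk difference = 0.14600 − 0.03300 = 0.113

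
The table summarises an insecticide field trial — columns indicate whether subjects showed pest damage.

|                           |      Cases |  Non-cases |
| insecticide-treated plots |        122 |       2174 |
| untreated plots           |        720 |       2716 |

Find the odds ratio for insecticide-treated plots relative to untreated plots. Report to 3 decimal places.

OR = 0.212

odds, insecticide-treated plots = 122/2174 = 0.0561
odds, untreated plots = 720/2716 = 0.2651
OR = 0.0561 / 0.2651 = 0.212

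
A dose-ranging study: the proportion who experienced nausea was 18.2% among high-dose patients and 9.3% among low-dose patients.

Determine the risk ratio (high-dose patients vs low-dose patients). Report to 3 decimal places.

RR = 0.1820 / 0.0930 = 1.957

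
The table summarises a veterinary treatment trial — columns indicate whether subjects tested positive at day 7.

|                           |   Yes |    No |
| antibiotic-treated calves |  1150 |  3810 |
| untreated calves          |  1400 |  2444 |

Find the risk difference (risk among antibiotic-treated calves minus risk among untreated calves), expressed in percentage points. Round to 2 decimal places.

risk, antibiotic-treated calves = 1150/4960 = 0.2319
risk, untreated calves = 1400/3844 = 0.3642
risk difference = 0.2319 − 0.3642 = -0.1323 → -13.23 percentage points

RD = -13.23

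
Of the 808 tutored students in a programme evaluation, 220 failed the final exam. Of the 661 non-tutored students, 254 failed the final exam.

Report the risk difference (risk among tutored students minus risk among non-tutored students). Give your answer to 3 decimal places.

RD: -0.112

risk, tutored students = 220/808 = 0.2723
risk, non-tutored students = 254/661 = 0.3843
risk difference = 0.2723 − 0.3843 = -0.112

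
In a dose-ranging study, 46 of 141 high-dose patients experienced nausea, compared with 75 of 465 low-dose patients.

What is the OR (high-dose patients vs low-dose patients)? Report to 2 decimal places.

2.52

odds, high-dose patients = 46/95 = 0.4842
odds, low-dose patients = 75/390 = 0.1923
OR = 0.4842 / 0.1923 = 2.52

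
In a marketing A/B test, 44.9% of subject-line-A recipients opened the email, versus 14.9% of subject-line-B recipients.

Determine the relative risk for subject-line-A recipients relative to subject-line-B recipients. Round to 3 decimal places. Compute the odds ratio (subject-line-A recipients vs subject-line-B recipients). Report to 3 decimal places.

RR = 0.4490 / 0.1490 = 3.013
odds, subject-line-A recipients = 0.4490/0.5510 = 0.8149
odds, subject-line-B recipients = 0.1490/0.8510 = 0.1751
OR = 0.8149 / 0.1751 = 4.654

RR = 3.013; OR = 4.654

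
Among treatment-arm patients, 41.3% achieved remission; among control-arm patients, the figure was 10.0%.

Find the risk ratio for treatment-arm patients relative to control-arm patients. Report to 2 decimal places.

RR = 0.4130 / 0.1000 = 4.13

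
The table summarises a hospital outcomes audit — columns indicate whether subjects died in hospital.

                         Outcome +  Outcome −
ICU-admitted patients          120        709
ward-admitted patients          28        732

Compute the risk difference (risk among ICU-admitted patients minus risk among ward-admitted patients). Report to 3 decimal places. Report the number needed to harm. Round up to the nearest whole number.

risk, ICU-admitted patients = 120/829 = 0.14475
risk, ward-admitted patients = 28/760 = 0.03684
risk difference = 0.14475 − 0.03684 = 0.108
absolute risk difference = 0.107911
1 / 0.107911 = 9.267 → round up → 10

RD = 0.108; NNH = 10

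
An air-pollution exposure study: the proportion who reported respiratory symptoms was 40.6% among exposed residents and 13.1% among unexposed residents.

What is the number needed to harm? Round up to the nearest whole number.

NNH = 4

absolute risk difference = 0.275000
1 / 0.275000 = 3.636 → round up → 4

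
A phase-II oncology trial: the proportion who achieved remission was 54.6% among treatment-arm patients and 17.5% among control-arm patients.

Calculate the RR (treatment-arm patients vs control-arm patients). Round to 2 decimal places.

RR = 0.5460 / 0.1750 = 3.12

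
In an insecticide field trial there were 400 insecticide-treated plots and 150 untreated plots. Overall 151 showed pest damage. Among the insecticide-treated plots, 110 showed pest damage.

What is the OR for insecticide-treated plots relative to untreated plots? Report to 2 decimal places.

insecticide-treated plots without the outcome: 400 − 110 = 290
untreated plots with the outcome: 151 − 110 = 41
untreated plots without the outcome: 150 − 41 = 109
odds, insecticide-treated plots = 110/290 = 0.3793
odds, untreated plots = 41/109 = 0.3761
OR = 0.3793 / 0.3761 = 1.01

OR ≈ 1.01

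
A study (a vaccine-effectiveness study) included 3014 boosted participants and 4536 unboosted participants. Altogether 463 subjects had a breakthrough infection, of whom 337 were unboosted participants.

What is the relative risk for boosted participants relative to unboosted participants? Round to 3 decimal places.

RR = 0.563

boosted participants with the outcome: 463 − 337 = 126
boosted participants without the outcome: 3014 − 126 = 2888
unboosted participants without the outcome: 4536 − 337 = 4199
risk, boosted participants = 126/3014 = 0.04180
risk, unboosted participants = 337/4536 = 0.07429
RR = 0.04180 / 0.07429 = 0.563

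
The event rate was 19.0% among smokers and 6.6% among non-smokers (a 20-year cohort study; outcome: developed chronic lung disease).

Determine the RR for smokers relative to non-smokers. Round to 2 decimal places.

RR = 0.1900 / 0.0660 = 2.88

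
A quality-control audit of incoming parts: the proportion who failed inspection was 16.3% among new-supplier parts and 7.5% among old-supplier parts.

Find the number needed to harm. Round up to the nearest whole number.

absolute risk difference = 0.088000
1 / 0.088000 = 11.364 → round up → 12

NNH = 12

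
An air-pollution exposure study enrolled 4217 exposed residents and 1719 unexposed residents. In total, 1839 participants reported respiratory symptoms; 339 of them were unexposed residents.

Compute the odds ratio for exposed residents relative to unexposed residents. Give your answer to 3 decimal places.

exposed residents with the outcome: 1839 − 339 = 1500
exposed residents without the outcome: 4217 − 1500 = 2717
unexposed residents without the outcome: 1719 − 339 = 1380
odds, exposed residents = 1500/2717 = 0.5521
odds, unexposed residents = 339/1380 = 0.2457
OR = 0.5521 / 0.2457 = 2.247

OR ≈ 2.247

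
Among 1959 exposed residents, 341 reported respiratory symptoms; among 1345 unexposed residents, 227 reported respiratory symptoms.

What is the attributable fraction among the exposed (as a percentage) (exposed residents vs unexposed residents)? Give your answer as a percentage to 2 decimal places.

AR%: 3.04%

risk, exposed residents = 341/1959 = 0.1741
risk, unexposed residents = 227/1345 = 0.1688
AR% = (0.1741 − 0.1688) / 0.1741 = 0.0304 → 3.04%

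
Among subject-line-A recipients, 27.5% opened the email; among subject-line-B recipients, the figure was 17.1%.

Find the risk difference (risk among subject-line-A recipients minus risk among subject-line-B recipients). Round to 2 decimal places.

risk difference = 0.2750 − 0.1710 = 0.10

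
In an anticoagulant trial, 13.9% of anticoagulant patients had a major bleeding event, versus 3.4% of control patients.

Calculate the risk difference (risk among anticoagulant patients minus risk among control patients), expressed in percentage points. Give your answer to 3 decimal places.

10.500

risk difference = 0.13900 − 0.03400 = 0.10500 → 10.500 percentage points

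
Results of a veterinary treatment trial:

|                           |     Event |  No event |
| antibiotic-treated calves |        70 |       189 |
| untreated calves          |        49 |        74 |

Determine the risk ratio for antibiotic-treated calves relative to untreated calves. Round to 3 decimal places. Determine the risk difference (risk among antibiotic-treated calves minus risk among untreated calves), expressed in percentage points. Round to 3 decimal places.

risk, antibiotic-treated calves = 70/259 = 0.2703
risk, untreated calves = 49/123 = 0.3984
RR = 0.2703 / 0.3984 = 0.678
risk difference = 0.2703 − 0.3984 = -0.1281 → -12.810 percentage points

RR = 0.678; RD = -12.810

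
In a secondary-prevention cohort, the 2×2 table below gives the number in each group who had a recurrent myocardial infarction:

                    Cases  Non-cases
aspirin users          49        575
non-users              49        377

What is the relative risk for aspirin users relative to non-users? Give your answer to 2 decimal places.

0.68

risk, aspirin users = 49/624 = 0.0785
risk, non-users = 49/426 = 0.1150
RR = 0.0785 / 0.1150 = 0.68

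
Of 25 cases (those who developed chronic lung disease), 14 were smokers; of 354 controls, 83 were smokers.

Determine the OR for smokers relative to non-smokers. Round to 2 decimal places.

OR = (14 × 271) / (83 × 11) = 3794/913 ≈ 4.16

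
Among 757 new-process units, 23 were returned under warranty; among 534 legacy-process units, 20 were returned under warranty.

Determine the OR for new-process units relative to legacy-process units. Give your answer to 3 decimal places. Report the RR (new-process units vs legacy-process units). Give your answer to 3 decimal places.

OR = 0.805; RR = 0.811

odds, new-process units = 23/734 = 0.03134
odds, legacy-process units = 20/514 = 0.03891
OR = 0.03134 / 0.03891 = 0.805
risk, new-process units = 23/757 = 0.03038
risk, legacy-process units = 20/534 = 0.03745
RR = 0.03038 / 0.03745 = 0.811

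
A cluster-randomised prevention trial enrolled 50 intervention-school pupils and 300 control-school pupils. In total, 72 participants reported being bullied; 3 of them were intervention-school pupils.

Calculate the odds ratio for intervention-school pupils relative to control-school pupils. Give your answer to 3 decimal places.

OR = 0.214

intervention-school pupils without the outcome: 50 − 3 = 47
control-school pupils with the outcome: 72 − 3 = 69
control-school pupils without the outcome: 300 − 69 = 231
odds, intervention-school pupils = 3/47 = 0.0638
odds, control-school pupils = 69/231 = 0.2987
OR = 0.0638 / 0.2987 = 0.214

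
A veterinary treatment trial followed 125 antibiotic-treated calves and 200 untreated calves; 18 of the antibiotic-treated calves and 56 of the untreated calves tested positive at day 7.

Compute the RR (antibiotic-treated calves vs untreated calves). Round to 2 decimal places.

RR: 0.51

risk, antibiotic-treated calves = 18/125 = 0.1440
risk, untreated calves = 56/200 = 0.2800
RR = 0.1440 / 0.2800 = 0.51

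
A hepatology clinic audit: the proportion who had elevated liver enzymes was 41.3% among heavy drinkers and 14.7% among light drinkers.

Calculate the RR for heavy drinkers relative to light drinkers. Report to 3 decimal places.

RR = 0.4130 / 0.1470 = 2.810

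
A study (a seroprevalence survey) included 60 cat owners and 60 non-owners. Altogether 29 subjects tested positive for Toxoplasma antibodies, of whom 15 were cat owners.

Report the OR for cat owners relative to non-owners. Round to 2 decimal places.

cat owners without the outcome: 60 − 15 = 45
non-owners with the outcome: 29 − 15 = 14
non-owners without the outcome: 60 − 14 = 46
OR = (15 × 46) / (45 × 14) = 690/630 ≈ 1.10

OR ≈ 1.10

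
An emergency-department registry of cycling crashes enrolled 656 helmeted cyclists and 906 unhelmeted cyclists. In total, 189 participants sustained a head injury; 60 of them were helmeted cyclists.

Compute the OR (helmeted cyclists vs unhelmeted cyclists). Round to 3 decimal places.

0.606

helmeted cyclists without the outcome: 656 − 60 = 596
unhelmeted cyclists with the outcome: 189 − 60 = 129
unhelmeted cyclists without the outcome: 906 − 129 = 777
OR = (60 × 777) / (596 × 129) = 46620/76884 ≈ 0.606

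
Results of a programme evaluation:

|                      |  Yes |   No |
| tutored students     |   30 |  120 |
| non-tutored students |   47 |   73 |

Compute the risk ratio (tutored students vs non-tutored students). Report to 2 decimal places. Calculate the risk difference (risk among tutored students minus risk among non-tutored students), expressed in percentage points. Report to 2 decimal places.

risk, tutored students = 30/150 = 0.2000
risk, non-tutored students = 47/120 = 0.3917
RR = 0.2000 / 0.3917 = 0.51
risk difference = 0.2000 − 0.3917 = -0.1917 → -19.17 percentage points

RR = 0.51; RD = -19.17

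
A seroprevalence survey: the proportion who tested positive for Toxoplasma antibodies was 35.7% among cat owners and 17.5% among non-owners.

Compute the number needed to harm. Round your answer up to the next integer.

NNH = 6

absolute risk difference = 0.182000
1 / 0.182000 = 5.495 → round up → 6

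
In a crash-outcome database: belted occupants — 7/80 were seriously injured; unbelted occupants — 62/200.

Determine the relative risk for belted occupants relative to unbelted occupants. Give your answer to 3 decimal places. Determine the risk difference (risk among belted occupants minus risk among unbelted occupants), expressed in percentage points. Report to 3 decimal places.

risk, belted occupants = 7/80 = 0.0875
risk, unbelted occupants = 62/200 = 0.3100
RR = 0.0875 / 0.3100 = 0.282
risk difference = 0.0875 − 0.3100 = -0.2225 → -22.250 percentage points

RR = 0.282; RD = -22.250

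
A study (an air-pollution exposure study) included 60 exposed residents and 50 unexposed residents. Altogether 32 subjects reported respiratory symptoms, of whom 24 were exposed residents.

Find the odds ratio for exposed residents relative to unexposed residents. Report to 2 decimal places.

exposed residents without the outcome: 60 − 24 = 36
unexposed residents with the outcome: 32 − 24 = 8
unexposed residents without the outcome: 50 − 8 = 42
odds, exposed residents = 24/36 = 0.6667
odds, unexposed residents = 8/42 = 0.1905
OR = 0.6667 / 0.1905 = 3.50

OR: 3.50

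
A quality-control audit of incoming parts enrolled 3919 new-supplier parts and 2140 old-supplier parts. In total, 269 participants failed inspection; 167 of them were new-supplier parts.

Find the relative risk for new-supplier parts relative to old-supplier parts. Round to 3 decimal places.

RR ≈ 0.894

new-supplier parts without the outcome: 3919 − 167 = 3752
old-supplier parts with the outcome: 269 − 167 = 102
old-supplier parts without the outcome: 2140 − 102 = 2038
risk, new-supplier parts = 167/3919 = 0.04261
risk, old-supplier parts = 102/2140 = 0.04766
RR = 0.04261 / 0.04766 = 0.894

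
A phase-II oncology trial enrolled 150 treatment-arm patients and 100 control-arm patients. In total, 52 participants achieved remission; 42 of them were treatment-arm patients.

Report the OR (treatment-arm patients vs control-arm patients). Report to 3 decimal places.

treatment-arm patients without the outcome: 150 − 42 = 108
control-arm patients with the outcome: 52 − 42 = 10
control-arm patients without the outcome: 100 − 10 = 90
odds, treatment-arm patients = 42/108 = 0.3889
odds, control-arm patients = 10/90 = 0.1111
OR = 0.3889 / 0.1111 = 3.500

3.500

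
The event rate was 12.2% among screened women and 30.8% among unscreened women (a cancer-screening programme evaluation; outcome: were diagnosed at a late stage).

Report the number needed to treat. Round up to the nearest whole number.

NNT ≈ 6

absolute risk difference = 0.186000
1 / 0.186000 = 5.376 → round up → 6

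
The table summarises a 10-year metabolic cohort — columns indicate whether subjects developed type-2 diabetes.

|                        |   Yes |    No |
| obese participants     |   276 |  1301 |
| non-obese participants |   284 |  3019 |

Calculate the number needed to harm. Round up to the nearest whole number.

risk, obese participants = 276/1577 = 0.175016
risk, non-obese participants = 284/3303 = 0.085982
absolute risk difference = 0.089033
1 / 0.089033 = 11.232 → round up → 12

NNH = 12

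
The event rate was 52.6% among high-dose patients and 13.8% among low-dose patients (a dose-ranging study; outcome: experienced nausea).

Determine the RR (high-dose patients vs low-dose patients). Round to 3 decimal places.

RR = 0.5260 / 0.1380 = 3.812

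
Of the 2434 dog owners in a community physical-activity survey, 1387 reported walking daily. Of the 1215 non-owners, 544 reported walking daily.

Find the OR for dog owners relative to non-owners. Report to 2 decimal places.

OR = (1387 × 671) / (1047 × 544) = 930677/569568 ≈ 1.63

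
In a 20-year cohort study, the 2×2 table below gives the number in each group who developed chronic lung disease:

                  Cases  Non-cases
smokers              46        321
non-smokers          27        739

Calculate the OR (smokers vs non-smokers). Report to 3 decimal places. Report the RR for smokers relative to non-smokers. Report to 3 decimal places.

OR = (46 × 739) / (321 × 27) = 33994/8667 ≈ 3.922
risk, smokers = 46/367 = 0.12534
risk, non-smokers = 27/766 = 0.03525
RR = 0.12534 / 0.03525 = 3.556

OR = 3.922; RR = 3.556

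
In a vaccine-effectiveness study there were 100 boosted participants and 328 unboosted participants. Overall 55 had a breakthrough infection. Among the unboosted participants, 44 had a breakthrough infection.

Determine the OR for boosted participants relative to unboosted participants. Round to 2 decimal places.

boosted participants with the outcome: 55 − 44 = 11
boosted participants without the outcome: 100 − 11 = 89
unboosted participants without the outcome: 328 − 44 = 284
OR = (11 × 284) / (89 × 44) = 3124/3916 ≈ 0.80

0.80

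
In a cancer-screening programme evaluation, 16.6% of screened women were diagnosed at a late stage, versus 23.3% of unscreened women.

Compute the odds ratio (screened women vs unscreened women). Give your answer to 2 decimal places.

odds, screened women = 0.1660/0.8340 = 0.1990
odds, unscreened women = 0.2330/0.7670 = 0.3038
OR = 0.1990 / 0.3038 = 0.66

OR = 0.66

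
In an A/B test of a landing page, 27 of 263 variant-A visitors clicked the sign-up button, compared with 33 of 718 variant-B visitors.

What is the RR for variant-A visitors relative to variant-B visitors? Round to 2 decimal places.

risk, variant-A visitors = 27/263 = 0.10266
risk, variant-B visitors = 33/718 = 0.04596
RR = 0.10266 / 0.04596 = 2.23

2.23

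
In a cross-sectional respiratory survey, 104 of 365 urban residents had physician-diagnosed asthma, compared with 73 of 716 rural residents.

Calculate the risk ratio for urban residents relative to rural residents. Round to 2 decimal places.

2.79

risk, urban residents = 104/365 = 0.2849
risk, rural residents = 73/716 = 0.1020
RR = 0.2849 / 0.1020 = 2.79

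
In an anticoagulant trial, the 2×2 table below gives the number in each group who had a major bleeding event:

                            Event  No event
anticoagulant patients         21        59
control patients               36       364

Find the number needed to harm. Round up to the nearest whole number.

NNH: 6

risk, anticoagulant patients = 21/80 = 0.262500
risk, control patients = 36/400 = 0.090000
absolute risk difference = 0.172500
1 / 0.172500 = 5.797 → round up → 6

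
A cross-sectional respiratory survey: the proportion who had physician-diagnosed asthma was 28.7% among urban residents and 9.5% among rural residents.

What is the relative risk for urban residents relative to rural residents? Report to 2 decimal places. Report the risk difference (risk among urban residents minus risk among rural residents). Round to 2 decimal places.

RR = 0.2870 / 0.0950 = 3.02
risk difference = 0.2870 − 0.0950 = 0.19

RR = 3.02; RD = 0.19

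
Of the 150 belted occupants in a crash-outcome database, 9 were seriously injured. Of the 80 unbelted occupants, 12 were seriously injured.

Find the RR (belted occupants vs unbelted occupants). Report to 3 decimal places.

RR ≈ 0.400

risk, belted occupants = 9/150 = 0.0600
risk, unbelted occupants = 12/80 = 0.1500
RR = 0.0600 / 0.1500 = 0.400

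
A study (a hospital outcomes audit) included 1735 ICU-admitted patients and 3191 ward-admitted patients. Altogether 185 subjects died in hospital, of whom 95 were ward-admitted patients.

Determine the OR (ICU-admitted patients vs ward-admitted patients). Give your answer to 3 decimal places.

ICU-admitted patients with the outcome: 185 − 95 = 90
ICU-admitted patients without the outcome: 1735 − 90 = 1645
ward-admitted patients without the outcome: 3191 − 95 = 3096
odds, ICU-admitted patients = 90/1645 = 0.05471
odds, ward-admitted patients = 95/3096 = 0.03068
OR = 0.05471 / 0.03068 = 1.783

OR: 1.783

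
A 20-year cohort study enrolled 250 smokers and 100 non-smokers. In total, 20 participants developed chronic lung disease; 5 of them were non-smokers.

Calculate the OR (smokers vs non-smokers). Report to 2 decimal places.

OR: 1.21

smokers with the outcome: 20 − 5 = 15
smokers without the outcome: 250 − 15 = 235
non-smokers without the outcome: 100 − 5 = 95
OR = (15 × 95) / (235 × 5) = 1425/1175 ≈ 1.21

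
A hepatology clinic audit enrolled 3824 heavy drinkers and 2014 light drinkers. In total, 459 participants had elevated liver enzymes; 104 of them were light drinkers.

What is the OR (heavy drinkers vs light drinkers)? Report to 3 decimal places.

1.879

heavy drinkers with the outcome: 459 − 104 = 355
heavy drinkers without the outcome: 3824 − 355 = 3469
light drinkers without the outcome: 2014 − 104 = 1910
OR = (355 × 1910) / (3469 × 104) = 678050/360776 ≈ 1.879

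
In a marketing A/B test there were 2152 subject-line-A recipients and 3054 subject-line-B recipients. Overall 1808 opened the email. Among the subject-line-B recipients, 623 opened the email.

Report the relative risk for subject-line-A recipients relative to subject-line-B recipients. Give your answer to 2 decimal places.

2.70

subject-line-A recipients with the outcome: 1808 − 623 = 1185
subject-line-A recipients without the outcome: 2152 − 1185 = 967
subject-line-B recipients without the outcome: 3054 − 623 = 2431
risk, subject-line-A recipients = 1185/2152 = 0.5507
risk, subject-line-B recipients = 623/3054 = 0.2040
RR = 0.5507 / 0.2040 = 2.70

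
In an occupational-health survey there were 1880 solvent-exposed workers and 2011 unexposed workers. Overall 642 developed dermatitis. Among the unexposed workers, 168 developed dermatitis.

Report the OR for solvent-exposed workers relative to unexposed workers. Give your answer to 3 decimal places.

solvent-exposed workers with the outcome: 642 − 168 = 474
solvent-exposed workers without the outcome: 1880 − 474 = 1406
unexposed workers without the outcome: 2011 − 168 = 1843
OR = (474 × 1843) / (1406 × 168) = 873582/236208 ≈ 3.698

3.698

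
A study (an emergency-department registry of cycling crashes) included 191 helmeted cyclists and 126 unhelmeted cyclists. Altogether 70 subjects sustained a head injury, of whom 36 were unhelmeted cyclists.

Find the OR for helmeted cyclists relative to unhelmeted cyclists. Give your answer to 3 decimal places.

OR = 0.541

helmeted cyclists with the outcome: 70 − 36 = 34
helmeted cyclists without the outcome: 191 − 34 = 157
unhelmeted cyclists without the outcome: 126 − 36 = 90
OR = (34 × 90) / (157 × 36) = 3060/5652 ≈ 0.541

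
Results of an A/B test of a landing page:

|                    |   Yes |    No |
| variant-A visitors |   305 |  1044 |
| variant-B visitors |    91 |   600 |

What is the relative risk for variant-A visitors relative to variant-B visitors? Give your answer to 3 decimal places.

risk, variant-A visitors = 305/1349 = 0.2261
risk, variant-B visitors = 91/691 = 0.1317
RR = 0.2261 / 0.1317 = 1.717

1.717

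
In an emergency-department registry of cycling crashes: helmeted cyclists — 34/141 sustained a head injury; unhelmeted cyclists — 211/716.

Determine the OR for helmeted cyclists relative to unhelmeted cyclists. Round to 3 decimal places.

0.761

odds, helmeted cyclists = 34/107 = 0.3178
odds, unhelmeted cyclists = 211/505 = 0.4178
OR = 0.3178 / 0.4178 = 0.761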